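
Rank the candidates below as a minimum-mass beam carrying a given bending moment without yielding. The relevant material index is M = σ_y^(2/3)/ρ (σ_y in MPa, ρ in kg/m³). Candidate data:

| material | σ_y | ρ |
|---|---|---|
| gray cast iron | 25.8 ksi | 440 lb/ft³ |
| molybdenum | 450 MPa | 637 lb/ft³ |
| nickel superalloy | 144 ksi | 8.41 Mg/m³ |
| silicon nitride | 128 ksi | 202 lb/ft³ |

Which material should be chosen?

Normalizing units and computing the index:
  gray cast iron: σ_y = 177.9 MPa, ρ = 7048 kg/m³
  molybdenum: σ_y = 450.0 MPa, ρ = 10200 kg/m³
  nickel superalloy: σ_y = 992.8 MPa, ρ = 8410 kg/m³
  silicon nitride: σ_y = 882.5 MPa, ρ = 3236 kg/m³
  silicon nitride: M = 28.4×10⁻³
  nickel superalloy: M = 11.8×10⁻³
  molybdenum: M = 5.76×10⁻³
  gray cast iron: M = 4.49×10⁻³
Silicon nitride ranks first.

silicon nitride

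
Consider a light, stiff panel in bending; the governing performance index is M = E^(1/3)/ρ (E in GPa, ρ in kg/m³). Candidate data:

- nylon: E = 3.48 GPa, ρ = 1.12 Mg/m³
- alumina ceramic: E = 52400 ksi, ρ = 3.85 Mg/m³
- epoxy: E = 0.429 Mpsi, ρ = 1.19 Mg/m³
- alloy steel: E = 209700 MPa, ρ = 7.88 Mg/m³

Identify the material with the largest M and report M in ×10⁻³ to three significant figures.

alumina ceramic, M = 1.85×10⁻³

After converting to SI:
  nylon: E = 3.480 GPa, ρ = 1120 kg/m³
  alumina ceramic: E = 361.3 GPa, ρ = 3850 kg/m³
  epoxy: E = 2.958 GPa, ρ = 1190 kg/m³
  alloy steel: E = 209.7 GPa, ρ = 7880 kg/m³
  alumina ceramic: M = 1.85×10⁻³
  nylon: M = 1.35×10⁻³
  epoxy: M = 1.21×10⁻³
  alloy steel: M = 0.754×10⁻³
Alumina ceramic ranks first.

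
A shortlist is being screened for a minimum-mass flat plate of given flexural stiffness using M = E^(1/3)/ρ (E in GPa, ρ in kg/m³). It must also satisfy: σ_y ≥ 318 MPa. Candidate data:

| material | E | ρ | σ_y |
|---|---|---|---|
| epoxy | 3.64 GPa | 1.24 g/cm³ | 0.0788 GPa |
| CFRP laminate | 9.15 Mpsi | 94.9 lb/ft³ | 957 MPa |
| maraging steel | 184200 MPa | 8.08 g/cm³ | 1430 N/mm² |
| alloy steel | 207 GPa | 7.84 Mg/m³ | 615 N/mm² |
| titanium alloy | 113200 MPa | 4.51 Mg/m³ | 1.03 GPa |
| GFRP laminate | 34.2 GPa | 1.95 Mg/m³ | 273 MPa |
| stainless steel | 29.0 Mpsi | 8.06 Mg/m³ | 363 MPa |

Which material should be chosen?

Screen on constraints: σ_y ≥ 318 MPa. Survivors: CFRP laminate, maraging steel, alloy steel, titanium alloy, stainless steel.
Putting every candidate on a common basis:
  CFRP laminate: E = 63.09 GPa, ρ = 1520 kg/m³
  maraging steel: E = 184.2 GPa, ρ = 8080 kg/m³
  alloy steel: E = 207.0 GPa, ρ = 7840 kg/m³
  titanium alloy: E = 113.2 GPa, ρ = 4510 kg/m³
  stainless steel: E = 199.9 GPa, ρ = 8060 kg/m³
  CFRP laminate: M = 2.62×10⁻³
  titanium alloy: M = 1.07×10⁻³
  alloy steel: M = 0.755×10⁻³
  stainless steel: M = 0.725×10⁻³
  maraging steel: M = 0.704×10⁻³
CFRP laminate has the largest M.

CFRP laminate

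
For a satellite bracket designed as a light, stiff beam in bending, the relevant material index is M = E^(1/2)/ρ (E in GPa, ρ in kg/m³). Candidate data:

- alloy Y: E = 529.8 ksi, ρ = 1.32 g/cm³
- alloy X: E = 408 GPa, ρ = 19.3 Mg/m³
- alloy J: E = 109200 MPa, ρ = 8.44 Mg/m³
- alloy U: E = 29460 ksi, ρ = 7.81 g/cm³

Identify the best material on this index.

alloy U

Putting every candidate on a common basis:
  alloy Y: E = 3.653 GPa, ρ = 1320 kg/m³
  alloy X: E = 408.0 GPa, ρ = 19300 kg/m³
  alloy J: E = 109.2 GPa, ρ = 8440 kg/m³
  alloy U: E = 203.1 GPa, ρ = 7810 kg/m³
  alloy U: M = 1.82×10⁻³
  alloy Y: M = 1.45×10⁻³
  alloy J: M = 1.24×10⁻³
  alloy X: M = 1.05×10⁻³
Alloy U ranks first.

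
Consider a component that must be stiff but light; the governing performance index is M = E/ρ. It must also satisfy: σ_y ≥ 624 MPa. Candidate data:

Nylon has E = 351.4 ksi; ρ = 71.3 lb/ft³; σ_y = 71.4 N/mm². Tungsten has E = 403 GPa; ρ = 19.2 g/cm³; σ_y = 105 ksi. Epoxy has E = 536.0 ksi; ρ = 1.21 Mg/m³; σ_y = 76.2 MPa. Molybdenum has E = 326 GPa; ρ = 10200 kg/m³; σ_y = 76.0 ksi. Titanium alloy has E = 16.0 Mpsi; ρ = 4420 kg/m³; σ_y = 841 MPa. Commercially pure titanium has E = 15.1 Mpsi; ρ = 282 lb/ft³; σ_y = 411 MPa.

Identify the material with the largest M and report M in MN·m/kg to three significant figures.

titanium alloy, M = 25.0 MN·m/kg

Screen on constraints: σ_y ≥ 624 MPa. Survivors: tungsten, titanium alloy.
Putting every candidate on a common basis:
  tungsten: E = 403.0 GPa, ρ = 19200 kg/m³
  titanium alloy: E = 110.3 GPa, ρ = 4420 kg/m³
  titanium alloy: M = 25.0 MN·m/kg
  tungsten: M = 21.0 MN·m/kg
Titanium alloy ranks first.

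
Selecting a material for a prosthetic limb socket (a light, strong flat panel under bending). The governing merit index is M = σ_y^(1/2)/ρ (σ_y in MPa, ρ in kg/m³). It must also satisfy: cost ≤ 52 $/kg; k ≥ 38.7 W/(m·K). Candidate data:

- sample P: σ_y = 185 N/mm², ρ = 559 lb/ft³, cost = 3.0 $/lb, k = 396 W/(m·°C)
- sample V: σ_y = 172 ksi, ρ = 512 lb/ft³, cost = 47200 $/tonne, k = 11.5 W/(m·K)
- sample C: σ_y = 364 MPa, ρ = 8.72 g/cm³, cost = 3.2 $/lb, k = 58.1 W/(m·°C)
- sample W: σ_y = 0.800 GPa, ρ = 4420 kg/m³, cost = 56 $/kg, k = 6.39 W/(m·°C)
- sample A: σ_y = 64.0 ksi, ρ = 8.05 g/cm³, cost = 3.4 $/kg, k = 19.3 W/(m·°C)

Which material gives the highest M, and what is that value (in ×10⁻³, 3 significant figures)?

sample C, M = 2.19×10⁻³

Screen on constraints: cost ≤ 52 $/kg; k ≥ 38.7 W/(m·K). Survivors: sample P, sample C.
Convert each candidate to consistent units, then evaluate M:
  sample P: σ_y = 185.0 MPa, ρ = 8954 kg/m³
  sample C: σ_y = 364.0 MPa, ρ = 8720 kg/m³
  sample C: M = 2.19×10⁻³
  sample P: M = 1.52×10⁻³
Sample C has the largest M.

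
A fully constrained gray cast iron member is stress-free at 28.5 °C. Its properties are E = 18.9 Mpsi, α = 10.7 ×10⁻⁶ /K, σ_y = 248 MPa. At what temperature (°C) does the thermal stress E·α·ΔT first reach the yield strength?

E = 18.9 Mpsi = 130.3 GPa.
E·α·ΔT = 248.0 MPa ⇒ ΔT = 248.0 / (130.3×10³ × 10.7×10⁻⁶) = 177.9 K.
T = 28.5 + 177.9 = 206.4 °C.

206 °C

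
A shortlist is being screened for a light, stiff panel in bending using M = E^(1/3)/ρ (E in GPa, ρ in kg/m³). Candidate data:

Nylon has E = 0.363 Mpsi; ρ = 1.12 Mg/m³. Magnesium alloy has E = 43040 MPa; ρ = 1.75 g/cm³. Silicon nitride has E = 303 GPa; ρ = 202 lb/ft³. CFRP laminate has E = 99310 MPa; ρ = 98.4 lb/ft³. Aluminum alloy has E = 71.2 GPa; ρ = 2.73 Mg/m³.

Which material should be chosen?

CFRP laminate

Normalizing units and computing the index:
  nylon: E = 2.503 GPa, ρ = 1120 kg/m³
  magnesium alloy: E = 43.04 GPa, ρ = 1750 kg/m³
  silicon nitride: E = 303.0 GPa, ρ = 3236 kg/m³
  CFRP laminate: E = 99.31 GPa, ρ = 1576 kg/m³
  aluminum alloy: E = 71.20 GPa, ρ = 2730 kg/m³
  CFRP laminate: M = 2.94×10⁻³
  silicon nitride: M = 2.08×10⁻³
  magnesium alloy: M = 2.00×10⁻³
  aluminum alloy: M = 1.52×10⁻³
  nylon: M = 1.21×10⁻³
The maximum is for CFRP laminate.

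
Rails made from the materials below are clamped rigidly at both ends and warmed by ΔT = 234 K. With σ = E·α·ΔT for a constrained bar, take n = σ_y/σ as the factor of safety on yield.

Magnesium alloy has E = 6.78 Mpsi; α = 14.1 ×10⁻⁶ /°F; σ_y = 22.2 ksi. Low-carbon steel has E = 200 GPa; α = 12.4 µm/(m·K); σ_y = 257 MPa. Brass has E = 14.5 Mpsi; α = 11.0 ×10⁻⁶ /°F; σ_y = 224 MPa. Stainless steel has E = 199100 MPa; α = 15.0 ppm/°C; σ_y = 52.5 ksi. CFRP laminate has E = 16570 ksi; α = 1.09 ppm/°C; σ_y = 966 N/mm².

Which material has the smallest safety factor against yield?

Converting E to GPa, α to ×10⁻⁶/K, σ_y to MPa, then σ and n for each:
  magnesium alloy: E = 46.75, α = 25.4, σ_y = 153.1 → σ = 278 MPa, n = 0.551
  low-carbon steel: E = 200.0, α = 12.4, σ_y = 257.0 → σ = 580 MPa, n = 0.443
  brass: E = 99.97, α = 19.8, σ_y = 224.0 → σ = 463 MPa, n = 0.484
  stainless steel: E = 199.1, α = 15.0, σ_y = 362.0 → σ = 699 MPa, n = 0.518
  CFRP laminate: E = 114.2, α = 1.09, σ_y = 966.0 → σ = 29.1 MPa, n = 33.2
Smallest n: low-carbon steel with n = 0.443.

low-carbon steel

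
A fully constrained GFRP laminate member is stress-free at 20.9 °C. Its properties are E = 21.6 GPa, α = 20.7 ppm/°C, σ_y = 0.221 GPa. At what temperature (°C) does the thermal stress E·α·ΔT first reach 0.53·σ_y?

283 °C

σ_y = 0.221 GPa = 221.0 MPa.
E·α·ΔT = 117.1 MPa ⇒ ΔT = 117.1 / (21.60×10³ × 20.7×10⁻⁶) = 262.0 K.
T = 20.9 + 262.0 = 282.9 °C.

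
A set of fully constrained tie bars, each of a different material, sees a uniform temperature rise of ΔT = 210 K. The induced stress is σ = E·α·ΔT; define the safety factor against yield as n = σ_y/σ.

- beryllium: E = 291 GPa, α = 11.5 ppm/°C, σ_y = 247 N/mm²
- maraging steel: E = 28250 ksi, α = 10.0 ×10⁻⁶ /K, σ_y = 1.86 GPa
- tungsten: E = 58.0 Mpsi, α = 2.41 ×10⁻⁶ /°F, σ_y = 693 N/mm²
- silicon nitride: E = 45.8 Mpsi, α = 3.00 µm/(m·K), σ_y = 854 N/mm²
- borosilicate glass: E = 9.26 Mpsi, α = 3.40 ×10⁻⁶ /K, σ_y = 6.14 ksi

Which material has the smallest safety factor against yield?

beryllium

With everything in SI (GPa, ×10⁻⁶/K, MPa):
  beryllium: E = 291.0, α = 11.5, σ_y = 247.0 → σ = 703 MPa, n = 0.351
  maraging steel: E = 194.8, α = 10.0, σ_y = 1860 → σ = 409 MPa, n = 4.55
  tungsten: E = 399.9, α = 4.34, σ_y = 693.0 → σ = 364 MPa, n = 1.90
  silicon nitride: E = 315.8, α = 3.00, σ_y = 854.0 → σ = 199 MPa, n = 4.29
  borosilicate glass: E = 63.85, α = 3.40, σ_y = 42.33 → σ = 45.6 MPa, n = 0.929
The minimum is beryllium at n = 0.351.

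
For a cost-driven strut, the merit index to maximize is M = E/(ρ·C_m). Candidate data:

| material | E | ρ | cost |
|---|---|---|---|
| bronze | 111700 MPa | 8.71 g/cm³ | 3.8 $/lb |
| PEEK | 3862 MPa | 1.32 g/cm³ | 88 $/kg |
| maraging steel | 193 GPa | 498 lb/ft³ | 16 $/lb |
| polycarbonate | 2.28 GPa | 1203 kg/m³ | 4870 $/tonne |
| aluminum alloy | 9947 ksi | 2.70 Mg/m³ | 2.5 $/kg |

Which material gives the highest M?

aluminum alloy

Putting every candidate on a common basis:
  bronze: E = 111.7 GPa, ρ = 8710 kg/m³, cost = 8.377 $/kg
  PEEK: E = 3.862 GPa, ρ = 1320 kg/m³, cost = 88.00 $/kg
  maraging steel: E = 193.0 GPa, ρ = 7977 kg/m³, cost = 35.27 $/kg
  polycarbonate: E = 2.280 GPa, ρ = 1203 kg/m³, cost = 4.870 $/kg
  aluminum alloy: E = 68.58 GPa, ρ = 2700 kg/m³, cost = 2.500 $/kg
  aluminum alloy: M = 10.2 MN·m per $
  bronze: M = 1.53 MN·m per $
  maraging steel: M = 0.686 MN·m per $
  polycarbonate: M = 0.389 MN·m per $
  PEEK: M = 0.0332 MN·m per $
Aluminum alloy ranks first.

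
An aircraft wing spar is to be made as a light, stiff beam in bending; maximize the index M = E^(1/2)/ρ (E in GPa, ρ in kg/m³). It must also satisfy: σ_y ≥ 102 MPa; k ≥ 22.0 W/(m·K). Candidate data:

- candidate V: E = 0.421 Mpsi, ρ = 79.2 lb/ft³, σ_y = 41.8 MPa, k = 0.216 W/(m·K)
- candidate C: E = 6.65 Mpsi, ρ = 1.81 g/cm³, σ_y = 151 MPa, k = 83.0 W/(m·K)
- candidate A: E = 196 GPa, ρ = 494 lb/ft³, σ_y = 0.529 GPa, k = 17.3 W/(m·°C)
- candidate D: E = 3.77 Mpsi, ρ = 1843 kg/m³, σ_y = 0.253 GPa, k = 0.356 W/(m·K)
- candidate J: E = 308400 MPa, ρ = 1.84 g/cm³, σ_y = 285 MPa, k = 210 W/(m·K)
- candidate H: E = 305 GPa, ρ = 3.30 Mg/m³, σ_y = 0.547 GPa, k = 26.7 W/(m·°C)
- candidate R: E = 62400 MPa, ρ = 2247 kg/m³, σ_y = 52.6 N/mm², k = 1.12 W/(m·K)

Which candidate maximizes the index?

Screen on constraints: σ_y ≥ 102 MPa; k ≥ 22.0 W/(m·K). Survivors: candidate C, candidate J, candidate H.
After converting to SI:
  candidate C: E = 45.85 GPa, ρ = 1810 kg/m³
  candidate J: E = 308.4 GPa, ρ = 1840 kg/m³
  candidate H: E = 305.0 GPa, ρ = 3300 kg/m³
  candidate J: M = 9.54×10⁻³
  candidate H: M = 5.29×10⁻³
  candidate C: M = 3.74×10⁻³
Highest index: candidate J.

candidate J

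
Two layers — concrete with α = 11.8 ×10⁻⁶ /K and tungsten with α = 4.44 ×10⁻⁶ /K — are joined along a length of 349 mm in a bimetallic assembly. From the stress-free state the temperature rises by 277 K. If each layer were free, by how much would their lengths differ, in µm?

Δα = |11.8 − 4.44|×10⁻⁶/K = 7.36×10⁻⁶/K.
ΔL_mismatch = Δα·L·ΔT = 7.36×10⁻⁶ × 349.0 mm × 277.0 K = 712 µm.

712 µm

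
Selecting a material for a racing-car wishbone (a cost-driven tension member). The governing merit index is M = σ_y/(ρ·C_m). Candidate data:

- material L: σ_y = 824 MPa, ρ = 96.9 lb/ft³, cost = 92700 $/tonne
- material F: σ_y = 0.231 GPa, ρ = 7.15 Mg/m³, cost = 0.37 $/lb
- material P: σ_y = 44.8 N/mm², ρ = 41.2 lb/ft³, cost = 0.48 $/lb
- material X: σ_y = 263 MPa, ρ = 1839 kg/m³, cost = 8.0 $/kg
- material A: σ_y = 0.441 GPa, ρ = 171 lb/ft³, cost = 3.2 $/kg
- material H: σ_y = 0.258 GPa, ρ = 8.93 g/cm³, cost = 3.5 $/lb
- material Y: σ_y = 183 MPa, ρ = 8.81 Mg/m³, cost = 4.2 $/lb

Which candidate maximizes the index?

material P

Putting every candidate on a common basis:
  material L: σ_y = 824.0 MPa, ρ = 1552 kg/m³, cost = 92.70 $/kg
  material F: σ_y = 231.0 MPa, ρ = 7150 kg/m³, cost = 0.8157 $/kg
  material P: σ_y = 44.80 MPa, ρ = 660.0 kg/m³, cost = 1.058 $/kg
  material X: σ_y = 263.0 MPa, ρ = 1839 kg/m³, cost = 8.000 $/kg
  material A: σ_y = 441.0 MPa, ρ = 2739 kg/m³, cost = 3.200 $/kg
  material H: σ_y = 258.0 MPa, ρ = 8930 kg/m³, cost = 7.716 $/kg
  material Y: σ_y = 183.0 MPa, ρ = 8810 kg/m³, cost = 9.259 $/kg
  material P: M = 64.1 kN·m per $
  material A: M = 50.3 kN·m per $
  material F: M = 39.6 kN·m per $
  material X: M = 17.9 kN·m per $
  material L: M = 5.73 kN·m per $
  material H: M = 3.74 kN·m per $
  material Y: M = 2.24 kN·m per $
Material P ranks first.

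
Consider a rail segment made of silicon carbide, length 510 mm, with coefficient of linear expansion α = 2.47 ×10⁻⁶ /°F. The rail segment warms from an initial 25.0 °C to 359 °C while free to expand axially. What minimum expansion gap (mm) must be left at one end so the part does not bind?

0.757 mm

Convert α: 2.47×10⁻⁶/°F × (9/5) = 4.45×10⁻⁶/K.
ΔT = 359 − 25.0 = 334.0 K.
ΔL = α·L₀·ΔT = 4.45×10⁻⁶ × 510 mm × 334.0 K = 0.757 mm.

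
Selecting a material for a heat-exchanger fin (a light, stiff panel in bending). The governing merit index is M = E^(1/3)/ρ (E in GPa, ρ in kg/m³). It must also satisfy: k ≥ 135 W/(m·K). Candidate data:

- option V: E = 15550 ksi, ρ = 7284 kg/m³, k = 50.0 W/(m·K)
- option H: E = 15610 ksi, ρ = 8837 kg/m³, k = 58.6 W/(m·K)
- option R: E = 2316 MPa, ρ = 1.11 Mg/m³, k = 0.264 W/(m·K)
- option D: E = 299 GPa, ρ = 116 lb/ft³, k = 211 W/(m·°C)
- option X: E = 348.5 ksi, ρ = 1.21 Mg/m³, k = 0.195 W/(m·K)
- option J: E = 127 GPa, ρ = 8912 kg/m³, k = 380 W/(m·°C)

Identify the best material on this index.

option D

Screen on constraints: k ≥ 135 W/(m·K). Survivors: option D, option J.
Convert each candidate to consistent units, then evaluate M:
  option D: E = 299.0 GPa, ρ = 1858 kg/m³
  option J: E = 127.0 GPa, ρ = 8912 kg/m³
  option D: M = 3.60×10⁻³
  option J: M = 0.564×10⁻³
Highest index: option D.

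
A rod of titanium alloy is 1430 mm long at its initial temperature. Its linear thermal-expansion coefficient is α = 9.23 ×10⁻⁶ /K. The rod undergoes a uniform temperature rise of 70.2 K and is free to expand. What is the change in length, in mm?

ΔL = α·L₀·ΔT = 9.23×10⁻⁶ × 1430 mm × 70.20 K = 0.927 mm.

0.927 mm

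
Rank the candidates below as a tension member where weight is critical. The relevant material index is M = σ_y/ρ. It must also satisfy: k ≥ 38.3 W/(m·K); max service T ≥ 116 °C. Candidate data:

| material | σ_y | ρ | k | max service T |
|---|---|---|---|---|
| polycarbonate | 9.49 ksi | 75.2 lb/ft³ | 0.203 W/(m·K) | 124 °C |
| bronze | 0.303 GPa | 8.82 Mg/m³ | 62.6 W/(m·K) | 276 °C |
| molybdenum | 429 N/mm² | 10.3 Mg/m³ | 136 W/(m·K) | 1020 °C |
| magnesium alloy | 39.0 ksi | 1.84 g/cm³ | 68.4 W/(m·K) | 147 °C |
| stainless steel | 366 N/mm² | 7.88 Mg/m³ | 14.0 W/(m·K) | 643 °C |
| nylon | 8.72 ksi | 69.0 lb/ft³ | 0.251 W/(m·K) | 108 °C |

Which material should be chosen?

Screen on constraints: k ≥ 38.3 W/(m·K); max service T ≥ 116 °C. Survivors: bronze, molybdenum, magnesium alloy.
In SI units:
  bronze: σ_y = 303.0 MPa, ρ = 8820 kg/m³
  molybdenum: σ_y = 429.0 MPa, ρ = 10300 kg/m³
  magnesium alloy: σ_y = 268.9 MPa, ρ = 1840 kg/m³
  magnesium alloy: M = 146 kN·m/kg
  molybdenum: M = 41.7 kN·m/kg
  bronze: M = 34.4 kN·m/kg
The maximum is for magnesium alloy.

magnesium alloy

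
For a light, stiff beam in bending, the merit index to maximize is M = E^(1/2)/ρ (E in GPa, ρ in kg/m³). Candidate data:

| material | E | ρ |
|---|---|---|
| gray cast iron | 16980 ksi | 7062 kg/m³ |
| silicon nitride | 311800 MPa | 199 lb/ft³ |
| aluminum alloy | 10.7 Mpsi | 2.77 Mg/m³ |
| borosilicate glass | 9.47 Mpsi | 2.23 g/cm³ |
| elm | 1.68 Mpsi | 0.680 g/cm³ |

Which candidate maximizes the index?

After converting to SI:
  gray cast iron: E = 117.1 GPa, ρ = 7062 kg/m³
  silicon nitride: E = 311.8 GPa, ρ = 3188 kg/m³
  aluminum alloy: E = 73.77 GPa, ρ = 2770 kg/m³
  borosilicate glass: E = 65.29 GPa, ρ = 2230 kg/m³
  elm: E = 11.58 GPa, ρ = 680.0 kg/m³
  silicon nitride: M = 5.54×10⁻³
  elm: M = 5.01×10⁻³
  borosilicate glass: M = 3.62×10⁻³
  aluminum alloy: M = 3.10×10⁻³
  gray cast iron: M = 1.53×10⁻³
The maximum is for silicon nitride.

silicon nitride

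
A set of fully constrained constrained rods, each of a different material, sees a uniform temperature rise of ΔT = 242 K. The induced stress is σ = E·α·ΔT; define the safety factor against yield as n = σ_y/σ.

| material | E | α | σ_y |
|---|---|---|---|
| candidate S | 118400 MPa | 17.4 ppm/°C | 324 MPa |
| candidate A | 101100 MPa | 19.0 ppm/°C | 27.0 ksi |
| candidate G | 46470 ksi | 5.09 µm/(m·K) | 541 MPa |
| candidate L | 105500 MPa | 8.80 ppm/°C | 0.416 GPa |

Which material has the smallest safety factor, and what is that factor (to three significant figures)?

In consistent units (E in GPa, α in ×10⁻⁶/K, σ_y in MPa):
  candidate S: E = 118.4, α = 17.4, σ_y = 324.0 → σ = 499 MPa, n = 0.650
  candidate A: E = 101.1, α = 19.0, σ_y = 186.2 → σ = 465 MPa, n = 0.400
  candidate G: E = 320.4, α = 5.09, σ_y = 541.0 → σ = 395 MPa, n = 1.37
  candidate L: E = 105.5, α = 8.80, σ_y = 416.0 → σ = 225 MPa, n = 1.85
Candidate A has the lowest safety factor, n = 0.400.

candidate A, n = 0.400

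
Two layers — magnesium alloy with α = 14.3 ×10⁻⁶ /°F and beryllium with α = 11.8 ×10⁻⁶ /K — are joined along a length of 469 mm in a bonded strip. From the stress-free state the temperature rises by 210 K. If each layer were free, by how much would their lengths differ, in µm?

magnesium alloy: α = 14.3×10⁻⁶/°F × 9/5 = 25.7×10⁻⁶/K.
Δα = |25.7 − 11.8|×10⁻⁶/K = 13.9×10⁻⁶/K.
ΔL_mismatch = Δα·L·ΔT = 13.9×10⁻⁶ × 469.0 mm × 210.0 K = 1370 µm.

1370 µm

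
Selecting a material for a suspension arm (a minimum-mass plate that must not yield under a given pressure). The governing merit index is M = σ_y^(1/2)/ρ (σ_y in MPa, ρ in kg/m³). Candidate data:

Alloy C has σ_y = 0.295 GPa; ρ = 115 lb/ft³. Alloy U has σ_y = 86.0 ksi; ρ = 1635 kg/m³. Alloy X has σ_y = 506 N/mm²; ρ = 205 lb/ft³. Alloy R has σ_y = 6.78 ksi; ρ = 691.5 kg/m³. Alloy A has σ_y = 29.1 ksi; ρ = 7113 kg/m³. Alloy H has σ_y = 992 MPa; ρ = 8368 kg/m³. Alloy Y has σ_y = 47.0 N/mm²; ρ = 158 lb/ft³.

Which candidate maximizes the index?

Convert each candidate to consistent units, then evaluate M:
  alloy C: σ_y = 295.0 MPa, ρ = 1842 kg/m³
  alloy U: σ_y = 592.9 MPa, ρ = 1635 kg/m³
  alloy X: σ_y = 506.0 MPa, ρ = 3284 kg/m³
  alloy R: σ_y = 46.75 MPa, ρ = 691.5 kg/m³
  alloy A: σ_y = 200.6 MPa, ρ = 7113 kg/m³
  alloy H: σ_y = 992.0 MPa, ρ = 8368 kg/m³
  alloy Y: σ_y = 47.00 MPa, ρ = 2531 kg/m³
  alloy U: M = 14.9×10⁻³
  alloy R: M = 9.89×10⁻³
  alloy C: M = 9.32×10⁻³
  alloy X: M = 6.85×10⁻³
  alloy H: M = 3.76×10⁻³
  alloy Y: M = 2.71×10⁻³
  alloy A: M = 1.99×10⁻³
Highest index: alloy U.

alloy U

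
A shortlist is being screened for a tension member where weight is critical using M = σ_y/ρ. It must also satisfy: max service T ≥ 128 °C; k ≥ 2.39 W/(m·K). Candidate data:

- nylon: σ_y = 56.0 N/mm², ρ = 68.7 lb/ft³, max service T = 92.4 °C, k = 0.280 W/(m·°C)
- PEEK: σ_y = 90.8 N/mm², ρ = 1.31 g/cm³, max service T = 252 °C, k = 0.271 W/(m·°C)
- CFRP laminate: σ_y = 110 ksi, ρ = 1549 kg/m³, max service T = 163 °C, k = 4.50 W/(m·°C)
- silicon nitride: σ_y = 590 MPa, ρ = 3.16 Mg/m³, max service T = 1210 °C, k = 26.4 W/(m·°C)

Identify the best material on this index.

Screen on constraints: max service T ≥ 128 °C; k ≥ 2.39 W/(m·K). Survivors: CFRP laminate, silicon nitride.
After converting to SI:
  CFRP laminate: σ_y = 758.4 MPa, ρ = 1549 kg/m³
  silicon nitride: σ_y = 590.0 MPa, ρ = 3160 kg/m³
  CFRP laminate: M = 490 kN·m/kg
  silicon nitride: M = 187 kN·m/kg
CFRP laminate has the largest M.

CFRP laminate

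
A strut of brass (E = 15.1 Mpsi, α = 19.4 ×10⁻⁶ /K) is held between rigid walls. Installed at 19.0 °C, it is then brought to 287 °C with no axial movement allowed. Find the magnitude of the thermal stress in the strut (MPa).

E = 15.1 Mpsi = 104.1 GPa.
ΔT = 268.0 K. Constrained thermal stress σ = E·α·ΔT = 104.1×10³ MPa × 19.4×10⁻⁶ × 268.0 = 541 MPa (compressive).

541 MPa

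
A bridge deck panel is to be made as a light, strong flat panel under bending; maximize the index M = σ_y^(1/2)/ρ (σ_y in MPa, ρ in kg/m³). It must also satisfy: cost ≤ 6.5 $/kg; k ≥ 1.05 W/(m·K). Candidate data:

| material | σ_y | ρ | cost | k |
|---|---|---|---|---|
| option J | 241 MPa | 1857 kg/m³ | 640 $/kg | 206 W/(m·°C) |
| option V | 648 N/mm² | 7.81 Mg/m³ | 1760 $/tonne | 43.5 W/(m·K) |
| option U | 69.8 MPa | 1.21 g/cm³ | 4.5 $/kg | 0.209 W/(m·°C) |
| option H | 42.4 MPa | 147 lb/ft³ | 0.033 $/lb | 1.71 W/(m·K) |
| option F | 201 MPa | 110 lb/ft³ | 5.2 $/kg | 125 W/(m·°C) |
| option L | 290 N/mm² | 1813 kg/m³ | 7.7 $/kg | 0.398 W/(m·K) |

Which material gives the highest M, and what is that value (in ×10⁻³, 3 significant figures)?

Screen on constraints: cost ≤ 6.5 $/kg; k ≥ 1.05 W/(m·K). Survivors: option V, option H, option F.
Putting every candidate on a common basis:
  option V: σ_y = 648.0 MPa, ρ = 7810 kg/m³
  option H: σ_y = 42.40 MPa, ρ = 2355 kg/m³
  option F: σ_y = 201.0 MPa, ρ = 1762 kg/m³
  option F: M = 8.05×10⁻³
  option V: M = 3.26×10⁻³
  option H: M = 2.77×10⁻³
The maximum is for option F.

option F, M = 8.05×10⁻³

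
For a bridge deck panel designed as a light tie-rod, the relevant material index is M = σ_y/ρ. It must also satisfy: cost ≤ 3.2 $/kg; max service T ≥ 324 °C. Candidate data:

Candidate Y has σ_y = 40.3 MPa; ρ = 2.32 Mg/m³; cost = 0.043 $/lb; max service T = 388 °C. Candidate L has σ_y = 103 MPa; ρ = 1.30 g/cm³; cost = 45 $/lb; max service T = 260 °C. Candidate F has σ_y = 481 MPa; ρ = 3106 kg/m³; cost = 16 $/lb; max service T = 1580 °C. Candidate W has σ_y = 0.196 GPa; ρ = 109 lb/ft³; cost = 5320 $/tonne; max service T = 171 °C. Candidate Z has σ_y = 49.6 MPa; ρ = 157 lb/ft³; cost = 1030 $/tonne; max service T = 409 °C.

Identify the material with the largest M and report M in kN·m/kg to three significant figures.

Screen on constraints: cost ≤ 3.2 $/kg; max service T ≥ 324 °C. Survivors: candidate Y, candidate Z.
Convert each candidate to consistent units, then evaluate M:
  candidate Y: σ_y = 40.30 MPa, ρ = 2320 kg/m³
  candidate Z: σ_y = 49.60 MPa, ρ = 2515 kg/m³
  candidate Z: M = 19.7 kN·m/kg
  candidate Y: M = 17.4 kN·m/kg
Highest index: candidate Z.

candidate Z, M = 19.7 kN·m/kg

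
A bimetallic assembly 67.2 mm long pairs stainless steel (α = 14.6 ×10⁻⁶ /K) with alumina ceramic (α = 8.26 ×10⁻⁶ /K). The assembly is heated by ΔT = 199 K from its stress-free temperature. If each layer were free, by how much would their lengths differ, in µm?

Δα = |14.6 − 8.26|×10⁻⁶/K = 6.34×10⁻⁶/K.
ΔL_mismatch = Δα·L·ΔT = 6.34×10⁻⁶ × 67.2 mm × 199.0 K = 84.8 µm.

84.8 µm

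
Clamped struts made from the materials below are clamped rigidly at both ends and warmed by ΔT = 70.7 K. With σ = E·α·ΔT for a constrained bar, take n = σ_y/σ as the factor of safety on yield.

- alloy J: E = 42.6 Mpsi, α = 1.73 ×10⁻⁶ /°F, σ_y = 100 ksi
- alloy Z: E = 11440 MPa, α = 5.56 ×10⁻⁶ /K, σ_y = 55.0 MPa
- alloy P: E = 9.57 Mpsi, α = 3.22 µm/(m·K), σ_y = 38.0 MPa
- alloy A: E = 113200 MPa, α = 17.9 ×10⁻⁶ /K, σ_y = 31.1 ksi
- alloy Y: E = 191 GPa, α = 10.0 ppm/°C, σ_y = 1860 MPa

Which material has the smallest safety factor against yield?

alloy A

With everything in SI (GPa, ×10⁻⁶/K, MPa):
  alloy J: E = 293.7, α = 3.11, σ_y = 689.5 → σ = 64.7 MPa, n = 10.7
  alloy Z: E = 11.44, α = 5.56, σ_y = 55.00 → σ = 4.50 MPa, n = 12.2
  alloy P: E = 65.98, α = 3.22, σ_y = 38.00 → σ = 15.0 MPa, n = 2.53
  alloy A: E = 113.2, α = 17.9, σ_y = 214.4 → σ = 143 MPa, n = 1.50
  alloy Y: E = 191.0, α = 10.0, σ_y = 1860 → σ = 135 MPa, n = 13.8
Smallest n: alloy A with n = 1.50.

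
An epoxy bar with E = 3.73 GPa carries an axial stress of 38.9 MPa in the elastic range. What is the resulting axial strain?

0.0104

ε = σ/E = 38.9 / 3730 = 0.0104.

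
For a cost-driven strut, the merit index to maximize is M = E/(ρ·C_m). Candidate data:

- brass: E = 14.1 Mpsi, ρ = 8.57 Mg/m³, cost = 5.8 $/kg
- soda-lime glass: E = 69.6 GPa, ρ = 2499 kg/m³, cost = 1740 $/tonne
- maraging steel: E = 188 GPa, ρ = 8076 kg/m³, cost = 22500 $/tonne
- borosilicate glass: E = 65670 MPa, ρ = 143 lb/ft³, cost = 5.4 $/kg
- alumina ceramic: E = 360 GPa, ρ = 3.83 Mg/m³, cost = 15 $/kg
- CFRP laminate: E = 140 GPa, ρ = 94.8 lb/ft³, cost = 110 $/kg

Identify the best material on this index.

soda-lime glass

Convert each candidate to consistent units, then evaluate M:
  brass: E = 97.22 GPa, ρ = 8570 kg/m³, cost = 5.800 $/kg
  soda-lime glass: E = 69.60 GPa, ρ = 2499 kg/m³, cost = 1.740 $/kg
  maraging steel: E = 188.0 GPa, ρ = 8076 kg/m³, cost = 22.50 $/kg
  borosilicate glass: E = 65.67 GPa, ρ = 2291 kg/m³, cost = 5.400 $/kg
  alumina ceramic: E = 360.0 GPa, ρ = 3830 kg/m³, cost = 15.00 $/kg
  CFRP laminate: E = 140.0 GPa, ρ = 1519 kg/m³, cost = 110.0 $/kg
  soda-lime glass: M = 16.0 MN·m per $
  alumina ceramic: M = 6.27 MN·m per $
  borosilicate glass: M = 5.31 MN·m per $
  brass: M = 1.96 MN·m per $
  maraging steel: M = 1.03 MN·m per $
  CFRP laminate: M = 0.838 MN·m per $
Highest index: soda-lime glass.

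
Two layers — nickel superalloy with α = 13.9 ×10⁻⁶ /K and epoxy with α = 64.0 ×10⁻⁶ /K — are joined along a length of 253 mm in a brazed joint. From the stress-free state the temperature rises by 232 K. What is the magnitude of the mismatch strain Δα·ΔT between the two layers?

0.0116

Δα = |13.9 − 64.0|×10⁻⁶/K = 50.1×10⁻⁶/K.
Mismatch strain = Δα·ΔT = 50.1×10⁻⁶ × 232.0 = 0.0116.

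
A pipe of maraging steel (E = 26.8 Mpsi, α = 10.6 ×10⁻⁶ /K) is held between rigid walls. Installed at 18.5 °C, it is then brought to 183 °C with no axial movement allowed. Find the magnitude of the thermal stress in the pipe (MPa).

322 MPa

E = 26.8 Mpsi = 184.8 GPa.
ΔT = 164.5 K. Constrained thermal stress σ = E·α·ΔT = 184.8×10³ MPa × 10.6×10⁻⁶ × 164.5 = 322 MPa (compressive).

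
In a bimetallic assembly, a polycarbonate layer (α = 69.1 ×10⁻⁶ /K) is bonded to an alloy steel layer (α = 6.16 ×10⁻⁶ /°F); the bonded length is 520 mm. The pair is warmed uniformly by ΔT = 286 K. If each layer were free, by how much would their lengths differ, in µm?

alloy steel: α = 6.16×10⁻⁶/°F × 9/5 = 11.1×10⁻⁶/K.
Δα = |69.1 − 11.1|×10⁻⁶/K = 58.0×10⁻⁶/K.
ΔL_mismatch = Δα·L·ΔT = 58.0×10⁻⁶ × 520.0 mm × 286.0 K = 8630 µm.

8630 µm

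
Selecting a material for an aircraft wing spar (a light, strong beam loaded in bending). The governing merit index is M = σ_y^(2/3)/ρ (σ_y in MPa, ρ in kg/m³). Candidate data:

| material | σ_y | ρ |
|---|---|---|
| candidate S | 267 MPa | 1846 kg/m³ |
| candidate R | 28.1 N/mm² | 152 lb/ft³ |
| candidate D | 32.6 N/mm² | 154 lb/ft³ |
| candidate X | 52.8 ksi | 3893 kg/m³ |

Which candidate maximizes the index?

Normalizing units and computing the index:
  candidate S: σ_y = 267.0 MPa, ρ = 1846 kg/m³
  candidate R: σ_y = 28.10 MPa, ρ = 2435 kg/m³
  candidate D: σ_y = 32.60 MPa, ρ = 2467 kg/m³
  candidate X: σ_y = 364.0 MPa, ρ = 3893 kg/m³
  candidate S: M = 22.5×10⁻³
  candidate X: M = 13.1×10⁻³
  candidate D: M = 4.14×10⁻³
  candidate R: M = 3.80×10⁻³
Candidate S ranks first.

candidate S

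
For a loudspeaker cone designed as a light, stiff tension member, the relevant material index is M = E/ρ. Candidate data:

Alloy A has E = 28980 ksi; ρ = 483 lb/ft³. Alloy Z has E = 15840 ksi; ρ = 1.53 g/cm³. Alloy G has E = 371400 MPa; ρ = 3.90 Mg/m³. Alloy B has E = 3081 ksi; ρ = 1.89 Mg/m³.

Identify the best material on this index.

In SI units:
  alloy A: E = 199.8 GPa, ρ = 7737 kg/m³
  alloy Z: E = 109.2 GPa, ρ = 1530 kg/m³
  alloy G: E = 371.4 GPa, ρ = 3900 kg/m³
  alloy B: E = 21.24 GPa, ρ = 1890 kg/m³
  alloy G: M = 95.2 MN·m/kg
  alloy Z: M = 71.4 MN·m/kg
  alloy A: M = 25.8 MN·m/kg
  alloy B: M = 11.2 MN·m/kg
The maximum is for alloy G.

alloy G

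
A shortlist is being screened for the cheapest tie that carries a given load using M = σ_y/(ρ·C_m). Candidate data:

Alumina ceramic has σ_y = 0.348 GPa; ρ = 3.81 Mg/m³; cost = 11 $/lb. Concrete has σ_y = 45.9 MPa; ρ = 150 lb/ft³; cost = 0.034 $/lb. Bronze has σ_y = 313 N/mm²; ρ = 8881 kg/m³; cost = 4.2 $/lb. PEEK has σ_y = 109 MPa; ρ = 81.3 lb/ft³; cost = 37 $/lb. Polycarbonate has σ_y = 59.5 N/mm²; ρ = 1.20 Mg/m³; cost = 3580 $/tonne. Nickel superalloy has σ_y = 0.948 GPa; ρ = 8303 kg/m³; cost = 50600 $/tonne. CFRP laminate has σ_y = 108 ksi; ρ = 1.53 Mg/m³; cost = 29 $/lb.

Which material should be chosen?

In SI units:
  alumina ceramic: σ_y = 348.0 MPa, ρ = 3810 kg/m³, cost = 24.25 $/kg
  concrete: σ_y = 45.90 MPa, ρ = 2403 kg/m³, cost = 0.07496 $/kg
  bronze: σ_y = 313.0 MPa, ρ = 8881 kg/m³, cost = 9.259 $/kg
  PEEK: σ_y = 109.0 MPa, ρ = 1302 kg/m³, cost = 81.57 $/kg
  polycarbonate: σ_y = 59.50 MPa, ρ = 1200 kg/m³, cost = 3.580 $/kg
  nickel superalloy: σ_y = 948.0 MPa, ρ = 8303 kg/m³, cost = 50.60 $/kg
  CFRP laminate: σ_y = 744.6 MPa, ρ = 1530 kg/m³, cost = 63.93 $/kg
  concrete: M = 255 kN·m per $
  polycarbonate: M = 13.9 kN·m per $
  CFRP laminate: M = 7.61 kN·m per $
  bronze: M = 3.81 kN·m per $
  alumina ceramic: M = 3.77 kN·m per $
  nickel superalloy: M = 2.26 kN·m per $
  PEEK: M = 1.03 kN·m per $
Highest index: concrete.

concrete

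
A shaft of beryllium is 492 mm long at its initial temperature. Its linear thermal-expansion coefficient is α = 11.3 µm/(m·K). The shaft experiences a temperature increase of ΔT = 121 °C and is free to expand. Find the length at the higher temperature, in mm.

ΔL = α·L₀·ΔT = 11.3×10⁻⁶ × 492 mm × 121.0 K = 0.673 mm.
L = L₀ + ΔL = 492 + 0.673 = 492.67 mm.

492.67 mm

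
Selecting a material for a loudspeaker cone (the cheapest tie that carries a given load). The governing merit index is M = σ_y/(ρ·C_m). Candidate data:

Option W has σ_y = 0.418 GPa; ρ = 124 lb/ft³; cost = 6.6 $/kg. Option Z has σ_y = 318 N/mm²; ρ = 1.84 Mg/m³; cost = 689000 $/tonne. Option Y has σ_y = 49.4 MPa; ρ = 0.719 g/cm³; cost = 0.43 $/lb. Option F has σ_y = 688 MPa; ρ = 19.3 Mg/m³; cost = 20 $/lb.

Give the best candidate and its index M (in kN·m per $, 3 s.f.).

Convert each candidate to consistent units, then evaluate M:
  option W: σ_y = 418.0 MPa, ρ = 1986 kg/m³, cost = 6.600 $/kg
  option Z: σ_y = 318.0 MPa, ρ = 1840 kg/m³, cost = 689.0 $/kg
  option Y: σ_y = 49.40 MPa, ρ = 719.0 kg/m³, cost = 0.9480 $/kg
  option F: σ_y = 688.0 MPa, ρ = 19300 kg/m³, cost = 44.09 $/kg
  option Y: M = 72.5 kN·m per $
  option W: M = 31.9 kN·m per $
  option F: M = 0.808 kN·m per $
  option Z: M = 0.251 kN·m per $
Option Y has the largest M.

option Y, M = 72.5 kN·m per $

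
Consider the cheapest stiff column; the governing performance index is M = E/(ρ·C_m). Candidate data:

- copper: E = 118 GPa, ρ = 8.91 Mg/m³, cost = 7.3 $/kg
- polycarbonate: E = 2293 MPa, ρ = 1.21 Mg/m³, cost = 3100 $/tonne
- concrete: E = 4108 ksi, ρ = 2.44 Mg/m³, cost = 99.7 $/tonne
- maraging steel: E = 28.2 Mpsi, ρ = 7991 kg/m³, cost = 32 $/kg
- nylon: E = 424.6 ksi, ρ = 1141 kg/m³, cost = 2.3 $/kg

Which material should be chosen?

concrete

In SI units:
  copper: E = 118.0 GPa, ρ = 8910 kg/m³, cost = 7.300 $/kg
  polycarbonate: E = 2.293 GPa, ρ = 1210 kg/m³, cost = 3.100 $/kg
  concrete: E = 28.32 GPa, ρ = 2440 kg/m³, cost = 0.09970 $/kg
  maraging steel: E = 194.4 GPa, ρ = 7991 kg/m³, cost = 32.00 $/kg
  nylon: E = 2.928 GPa, ρ = 1141 kg/m³, cost = 2.300 $/kg
  concrete: M = 116 MN·m per $
  copper: M = 1.81 MN·m per $
  nylon: M = 1.12 MN·m per $
  maraging steel: M = 0.760 MN·m per $
  polycarbonate: M = 0.611 MN·m per $
The maximum is for concrete.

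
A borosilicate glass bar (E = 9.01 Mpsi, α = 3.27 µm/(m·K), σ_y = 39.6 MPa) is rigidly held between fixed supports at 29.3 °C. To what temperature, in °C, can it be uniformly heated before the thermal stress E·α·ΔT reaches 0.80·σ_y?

185 °C

E = 9.01 Mpsi = 62.12 GPa.
E·α·ΔT = 31.68 MPa ⇒ ΔT = 31.68 / (62.12×10³ × 3.27×10⁻⁶) = 156.0 K.
T = 29.3 + 156.0 = 185.3 °C.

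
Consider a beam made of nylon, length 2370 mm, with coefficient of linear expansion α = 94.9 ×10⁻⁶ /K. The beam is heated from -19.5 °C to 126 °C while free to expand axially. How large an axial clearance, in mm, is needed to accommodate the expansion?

ΔT = 126 − (-19.5) = 145.5 K.
ΔL = α·L₀·ΔT = 94.9×10⁻⁶ × 2370 mm × 145.5 K = 32.7 mm.

32.7 mm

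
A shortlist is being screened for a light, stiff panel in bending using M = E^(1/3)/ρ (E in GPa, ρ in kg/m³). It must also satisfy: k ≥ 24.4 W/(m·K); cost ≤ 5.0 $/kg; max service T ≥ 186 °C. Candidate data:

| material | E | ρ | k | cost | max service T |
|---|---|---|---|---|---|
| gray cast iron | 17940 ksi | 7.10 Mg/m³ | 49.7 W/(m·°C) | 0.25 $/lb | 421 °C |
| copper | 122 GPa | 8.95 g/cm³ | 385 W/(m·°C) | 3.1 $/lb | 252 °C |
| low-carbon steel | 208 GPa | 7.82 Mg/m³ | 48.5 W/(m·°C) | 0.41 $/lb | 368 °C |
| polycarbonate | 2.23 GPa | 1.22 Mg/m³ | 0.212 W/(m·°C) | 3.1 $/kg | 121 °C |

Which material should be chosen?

low-carbon steel

Screen on constraints: k ≥ 24.4 W/(m·K); cost ≤ 5.0 $/kg; max service T ≥ 186 °C. Survivors: gray cast iron, low-carbon steel.
Putting every candidate on a common basis:
  gray cast iron: E = 123.7 GPa, ρ = 7100 kg/m³
  low-carbon steel: E = 208.0 GPa, ρ = 7820 kg/m³
  low-carbon steel: M = 0.758×10⁻³
  gray cast iron: M = 0.702×10⁻³
The maximum is for low-carbon steel.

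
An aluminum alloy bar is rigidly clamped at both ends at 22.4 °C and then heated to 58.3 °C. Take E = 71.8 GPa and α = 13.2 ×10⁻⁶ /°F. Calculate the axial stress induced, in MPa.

α = 13.2×10⁻⁶/°F × 9/5 = 23.8×10⁻⁶/K.
ΔT = 35.90 K. Constrained thermal stress σ = E·α·ΔT = 71.80×10³ MPa × 23.8×10⁻⁶ × 35.90 = 61.2 MPa (compressive).

61.2 MPa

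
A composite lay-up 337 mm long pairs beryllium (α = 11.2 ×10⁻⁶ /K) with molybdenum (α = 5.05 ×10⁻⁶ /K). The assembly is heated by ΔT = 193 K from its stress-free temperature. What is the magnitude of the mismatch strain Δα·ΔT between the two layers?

1.19×10⁻³

Δα = |11.2 − 5.05|×10⁻⁶/K = 6.15×10⁻⁶/K.
Mismatch strain = Δα·ΔT = 6.15×10⁻⁶ × 193.0 = 1.19×10⁻³.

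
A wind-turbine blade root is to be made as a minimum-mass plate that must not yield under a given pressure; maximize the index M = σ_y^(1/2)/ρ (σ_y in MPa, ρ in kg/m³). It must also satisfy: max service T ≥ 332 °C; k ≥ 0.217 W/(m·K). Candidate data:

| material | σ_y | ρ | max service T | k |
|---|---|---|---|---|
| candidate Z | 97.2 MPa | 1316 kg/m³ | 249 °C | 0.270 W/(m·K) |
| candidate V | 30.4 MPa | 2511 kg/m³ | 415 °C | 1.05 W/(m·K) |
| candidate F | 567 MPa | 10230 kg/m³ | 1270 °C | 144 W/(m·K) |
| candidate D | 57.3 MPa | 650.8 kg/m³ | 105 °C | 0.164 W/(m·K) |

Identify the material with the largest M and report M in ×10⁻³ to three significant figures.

candidate F, M = 2.33×10⁻³

Screen on constraints: max service T ≥ 332 °C; k ≥ 0.217 W/(m·K). Survivors: candidate V, candidate F.
Per-candidate index values:
  candidate F: M = 2.33×10⁻³
  candidate V: M = 2.20×10⁻³
Highest index: candidate F.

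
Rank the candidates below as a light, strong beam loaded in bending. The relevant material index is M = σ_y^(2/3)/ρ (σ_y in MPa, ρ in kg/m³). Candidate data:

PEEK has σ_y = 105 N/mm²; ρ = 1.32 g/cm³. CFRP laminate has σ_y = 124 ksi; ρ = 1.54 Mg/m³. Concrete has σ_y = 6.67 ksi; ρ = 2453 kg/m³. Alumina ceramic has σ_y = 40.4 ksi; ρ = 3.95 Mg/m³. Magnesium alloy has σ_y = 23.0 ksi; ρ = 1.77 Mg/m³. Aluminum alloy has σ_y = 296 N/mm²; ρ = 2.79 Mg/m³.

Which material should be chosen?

CFRP laminate

Convert each candidate to consistent units, then evaluate M:
  PEEK: σ_y = 105.0 MPa, ρ = 1320 kg/m³
  CFRP laminate: σ_y = 855.0 MPa, ρ = 1540 kg/m³
  concrete: σ_y = 45.99 MPa, ρ = 2453 kg/m³
  alumina ceramic: σ_y = 278.5 MPa, ρ = 3950 kg/m³
  magnesium alloy: σ_y = 158.6 MPa, ρ = 1770 kg/m³
  aluminum alloy: σ_y = 296.0 MPa, ρ = 2790 kg/m³
  CFRP laminate: M = 58.5×10⁻³
  PEEK: M = 16.9×10⁻³
  magnesium alloy: M = 16.6×10⁻³
  aluminum alloy: M = 15.9×10⁻³
  alumina ceramic: M = 10.8×10⁻³
  concrete: M = 5.23×10⁻³
The maximum is for CFRP laminate.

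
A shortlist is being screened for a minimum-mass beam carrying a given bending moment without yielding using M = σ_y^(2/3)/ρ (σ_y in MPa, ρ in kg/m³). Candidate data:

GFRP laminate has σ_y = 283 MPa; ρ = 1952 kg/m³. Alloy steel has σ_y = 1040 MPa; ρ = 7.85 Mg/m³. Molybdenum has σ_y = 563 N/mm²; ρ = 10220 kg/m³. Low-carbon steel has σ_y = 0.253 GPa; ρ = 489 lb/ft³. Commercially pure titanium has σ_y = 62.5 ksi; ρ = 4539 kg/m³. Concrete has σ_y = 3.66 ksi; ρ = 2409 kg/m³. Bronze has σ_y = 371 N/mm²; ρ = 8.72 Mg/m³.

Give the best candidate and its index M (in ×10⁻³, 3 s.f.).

GFRP laminate, M = 22.1×10⁻³

After converting to SI:
  GFRP laminate: σ_y = 283.0 MPa, ρ = 1952 kg/m³
  alloy steel: σ_y = 1040 MPa, ρ = 7850 kg/m³
  molybdenum: σ_y = 563.0 MPa, ρ = 10220 kg/m³
  low-carbon steel: σ_y = 253.0 MPa, ρ = 7833 kg/m³
  commercially pure titanium: σ_y = 430.9 MPa, ρ = 4539 kg/m³
  concrete: σ_y = 25.23 MPa, ρ = 2409 kg/m³
  bronze: σ_y = 371.0 MPa, ρ = 8720 kg/m³
  GFRP laminate: M = 22.1×10⁻³
  alloy steel: M = 13.1×10⁻³
  commercially pure titanium: M = 12.6×10⁻³
  molybdenum: M = 6.67×10⁻³
  bronze: M = 5.92×10⁻³
  low-carbon steel: M = 5.11×10⁻³
  concrete: M = 3.57×10⁻³
GFRP laminate ranks first.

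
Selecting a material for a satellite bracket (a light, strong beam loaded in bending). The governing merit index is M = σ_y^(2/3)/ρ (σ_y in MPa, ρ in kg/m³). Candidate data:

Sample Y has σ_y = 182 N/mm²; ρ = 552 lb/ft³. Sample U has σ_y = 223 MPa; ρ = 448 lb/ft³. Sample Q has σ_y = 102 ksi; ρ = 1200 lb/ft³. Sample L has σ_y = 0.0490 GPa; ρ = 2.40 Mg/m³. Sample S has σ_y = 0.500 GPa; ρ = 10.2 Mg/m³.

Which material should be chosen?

sample S

After converting to SI:
  sample Y: σ_y = 182.0 MPa, ρ = 8842 kg/m³
  sample U: σ_y = 223.0 MPa, ρ = 7176 kg/m³
  sample Q: σ_y = 703.3 MPa, ρ = 19220 kg/m³
  sample L: σ_y = 49.00 MPa, ρ = 2400 kg/m³
  sample S: σ_y = 500.0 MPa, ρ = 10200 kg/m³
  sample S: M = 6.18×10⁻³
  sample L: M = 5.58×10⁻³
  sample U: M = 5.12×10⁻³
  sample Q: M = 4.11×10⁻³
  sample Y: M = 3.63×10⁻³
Highest index: sample S.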